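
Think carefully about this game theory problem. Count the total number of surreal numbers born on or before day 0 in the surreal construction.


Day 0: {|} = 0 is born. Count = 1.
Day n: the number of surreal numbers born by day n is 2^(n+1) - 1.
By day 0: 2^1 - 1 = 1
By day 0: 1 surreal numbers.

1


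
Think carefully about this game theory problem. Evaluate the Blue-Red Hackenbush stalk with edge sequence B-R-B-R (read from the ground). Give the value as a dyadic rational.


Edges (from ground): B-R-B-R
By Berlekamp's sign-expansion rule, a Blue-Red Hackenbush stalk has the value of the surreal number whose sign sequence is the edge sequence with B -> + and R -> -.
Sign sequence: +-+-
Trace the sign expansion in the surreal number tree, starting from 0:
Edge 1: B (sign +) -> bounds (0, +inf), value = 1
Edge 2: R (sign -) -> bounds (0, 1), value = 1/2
Edge 3: B (sign +) -> bounds (1/2, 1), value = 3/4
Edge 4: R (sign -) -> bounds (1/2, 3/4), value = 5/8
Game value = 5/8

5/8


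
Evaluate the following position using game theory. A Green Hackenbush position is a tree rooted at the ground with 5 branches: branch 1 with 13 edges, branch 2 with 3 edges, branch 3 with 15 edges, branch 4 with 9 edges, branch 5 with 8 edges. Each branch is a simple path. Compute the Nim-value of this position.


The tree has 5 branches from the ground vertex.
In Green Hackenbush, the Nim-value of a simple path of length k is k.
Branch 1: length 13, Nim-value = 13
Branch 2: length 3, Nim-value = 3
Branch 3: length 15, Nim-value = 15
Branch 4: length 9, Nim-value = 9
Branch 5: length 8, Nim-value = 8
Total Nim-value = XOR of all branch values:
0 XOR 13 = 13
13 XOR 3 = 14
14 XOR 15 = 1
1 XOR 9 = 8
8 XOR 8 = 0
Nim-value of the tree = 0

0


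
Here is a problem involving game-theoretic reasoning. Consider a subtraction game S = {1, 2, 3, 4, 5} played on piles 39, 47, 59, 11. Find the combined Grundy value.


Subtraction set: {1, 2, 3, 4, 5}
For this subtraction set, G(n) = n mod 6 (period = max + 1 = 6).
Pile 1 (size 39): G(39) = 39 mod 6 = 3
Pile 2 (size 47): G(47) = 47 mod 6 = 5
Pile 3 (size 59): G(59) = 59 mod 6 = 5
Pile 4 (size 11): G(11) = 11 mod 6 = 5
Total Grundy value = XOR of all: 3 XOR 5 XOR 5 XOR 5 = 6

6


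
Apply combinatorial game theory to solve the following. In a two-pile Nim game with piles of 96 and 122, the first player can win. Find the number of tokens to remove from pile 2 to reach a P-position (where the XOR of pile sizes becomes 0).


Piles: 96 and 122
Current XOR: 96 XOR 122 = 26 (non-zero, so this is an N-position).
To make the XOR zero, we need to find a move that balances the piles.
For pile 2 (size 122): target = 122 XOR 26 = 96
We reduce pile 2 from 122 to 96.
Tokens removed: 122 - 96 = 26
Verification: 96 XOR 96 = 0

26


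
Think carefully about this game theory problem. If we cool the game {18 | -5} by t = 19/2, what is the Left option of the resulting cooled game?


Original game: {18 | -5} (a switch {a | b} with a > b).
Cooling by t (for t below the temperature (a - b)/2 = 23/2) taxes each move by t: {a | b} cooled by t is {a - t | b + t}.
Cooling amount: t = 19/2
Cooled Left option: 18 - 19/2 = 17/2
Cooled Right option: -5 + 19/2 = 9/2
Cooled game: {17/2 | 9/2}
Left option = 17/2

17/2


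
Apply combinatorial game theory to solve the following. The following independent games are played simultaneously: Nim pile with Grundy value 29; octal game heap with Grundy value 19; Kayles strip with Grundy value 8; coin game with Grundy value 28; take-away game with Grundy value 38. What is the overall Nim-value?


By the Sprague-Grundy theorem, the Grundy value of a sum of games is the XOR of individual Grundy values.
Nim pile: Grundy value = 29. Running XOR: 0 XOR 29 = 29
octal game heap: Grundy value = 19. Running XOR: 29 XOR 19 = 14
Kayles strip: Grundy value = 8. Running XOR: 14 XOR 8 = 6
coin game: Grundy value = 28. Running XOR: 6 XOR 28 = 26
take-away game: Grundy value = 38. Running XOR: 26 XOR 38 = 60
The combined Grundy value is 60.

60


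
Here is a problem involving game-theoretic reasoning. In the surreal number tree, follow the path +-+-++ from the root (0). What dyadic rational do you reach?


Sign expansion: +-+-++
Rule: track bounds (lo, hi), initially (-inf, +inf). On '+', the current value becomes lo and we move to the simplest number in (value, hi): value + 1 if hi = +inf, otherwise the midpoint (value + hi)/2. On '-', the current value becomes hi and we move to value - 1 if lo = -inf, otherwise the midpoint (lo + value)/2.
Start at 0.
Step 1: sign = +, move right. Bounds: (0, +inf). Value = 1
Step 2: sign = -, move left. Bounds: (0, 1). Value = 1/2
Step 3: sign = +, move right. Bounds: (1/2, 1). Value = 3/4
Step 4: sign = -, move left. Bounds: (1/2, 3/4). Value = 5/8
Step 5: sign = +, move right. Bounds: (5/8, 3/4). Value = 11/16
Step 6: sign = +, move right. Bounds: (11/16, 3/4). Value = 23/32
The surreal number with sign expansion +-+-++ is 23/32.

23/32


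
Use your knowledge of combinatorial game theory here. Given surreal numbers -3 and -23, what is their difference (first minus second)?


x = -3, y = -23
x - y = -3 - -23 = 20

20


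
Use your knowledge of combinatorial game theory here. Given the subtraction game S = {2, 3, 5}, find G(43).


The subtraction set is S = {2, 3, 5}.
G(k) = mex{ G(k - s) : s in S, s <= k }. We compute iteratively: G(0) = 0.
G(1) = mex({}) = 0
G(2) = mex({0}) = 1
G(3) = mex({0}) = 1
G(4) = mex({0, 1}) = 2
G(5) = mex({0, 1}) = 2
G(6) = mex({0, 1, 2}) = 3
G(7) = mex({1, 2}) = 0
G(8) = mex({1, 2, 3}) = 0
G(9) = mex({0, 2, 3}) = 1
G(10) = mex({0, 2}) = 1
G(11) = mex({0, 1, 3}) = 2
Observe that G(7)..G(11) = 0, 0, 1, 1, 2 repeats G(0)..G(4) = 0, 0, 1, 1, 2.
For k >= max(S) = 5, G(k) is determined by the previous 5 values G(k-5)..G(k-1); a window of 5 consecutive values has recurred shifted by 7, so by induction G(k + 7) = G(k) for all k >= 0: the sequence is periodic from the start with period 7.
One period: G(0..6) = 0, 0, 1, 1, 2, 2, 3.
43 mod 7 = 1, so G(43) = G(1) = 0.

0


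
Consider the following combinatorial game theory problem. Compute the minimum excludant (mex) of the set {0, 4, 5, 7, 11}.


Set = {0, 4, 5, 7, 11}
0 is in the set.
1 is NOT in the set. This is the mex.
mex = 1

1


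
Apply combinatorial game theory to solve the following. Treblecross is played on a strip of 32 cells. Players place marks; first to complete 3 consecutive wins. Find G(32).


Treblecross: place X on empty cells; 3-in-a-row wins.
Playing within two cells of an existing X lets the opponent win at once, so sensible play treats the cells i-2..i+2 around each X as dead. The player left with no safe cell loses, so this is a normal-play take-away game on strips of safe cells.
Placing X at cell i (0-indexed) of a strip of k safe cells leaves independent strips of sizes max(0, i-2) and max(0, k-i-3). Hence G(k) = mex{ G(max(0,i-2)) XOR G(max(0,k-i-3)) : 0 <= i < k }, with G(0) = 0.
G(1): splits (0,0):0^0=0 -> mex({0}) = 1
G(2): splits (0,0):0^0=0 -> mex({0}) = 1
G(3): splits (0,0):0^0=0 -> mex({0}) = 1
G(4): splits (0,1):0^1=1 (0,0):0^0=0 -> mex({0, 1}) = 2
G(5): splits (0,2):0^1=1 (0,1):0^1=1 (0,0):0^0=0 -> mex({0, 1}) = 2
G(6) = mex({1}) = 0
G(7) = mex({0, 1, 2}) = 3
G(8) = mex({0, 1, 2}) = 3
G(9) = mex({0, 2}) = 1
G(10) = mex({0, 2, 3}) = 1
G(11) = mex({0, 3}) = 1
G(12) = mex({1, 3}) = 0
G(13) = mex({0, 1, 2, 3}) = 4
G(14) = mex({0, 1, 2}) = 3
G(15) = mex({0, 1, 2}) = 3
G(16) = mex({0, 1, 2, 4}) = 3
G(17) = mex({0, 1, 3, 4}) = 2
G(18) = mex({0, 1, 3, 4}) = 2
G(19) = mex({0, 1, 3, 5}) = 2
G(20) = mex({0, 1, 2, 3, 5}) = 4
G(21) = mex({0, 1, 2, 3, 5}) = 4
G(22) = mex({1, 2, 6}) = 0
G(23) = mex({0, 1, 2, 3, 4, 6}) = 5
G(24) = mex({0, 1, 2, 3, 4}) = 5
G(25) = mex({0, 1, 3, 4, 7}) = 2
G(26) = mex({0, 1, 3, 4, 5, 7}) = 2
G(27) = mex({0, 1, 3, 5}) = 2
G(28) = mex({0, 1, 2, 5}) = 3
G(29) = mex({0, 1, 2, 4, 5, 6}) = 3
G(30) = mex({1, 2, 4, 6}) = 0
G(31) = mex({0, 1, 2, 3, 4, 6}) = 5
G(32) = mex({1, 2, 3, 4, 7}) = 0
Therefore G(32) = 0.

0


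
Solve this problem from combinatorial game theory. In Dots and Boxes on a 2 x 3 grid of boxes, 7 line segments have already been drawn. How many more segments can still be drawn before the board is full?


Grid: 2 x 3 boxes, i.e. 3 rows and 4 columns of dots.
Horizontal edges: (rows + 1) * cols = 3 * 3 = 9
Vertical edges: rows * (cols + 1) = 2 * 4 = 8
Total edges: 9 + 8 = 17
Edges drawn: 7
Remaining: 17 - 7 = 10

10


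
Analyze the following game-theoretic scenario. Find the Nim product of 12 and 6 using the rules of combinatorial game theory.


Nim multiplication is bilinear over XOR: (u XOR v) * w = (u*w) XOR (v*w).
So we split each operand into its bit components and XOR the pairwise Nim products.
12 = 4 + 8 (as XOR of powers of 2).
6 = 2 + 4 (as XOR of powers of 2).
Using the standard Nim-product table on single bits:
  2*2 = 3,   2*4 = 8,   2*8 = 12,
  4*4 = 6,   4*8 = 11,  8*8 = 13,
and  1*x = x (identity), k*l = l*k (commutative).
Pairwise Nim products:
  4 * 2 = 8
  4 * 4 = 6
  8 * 2 = 12
  8 * 4 = 11
XOR them: 8 XOR 6 XOR 12 XOR 11 = 9.
Result: 12 * 6 = 9 (in Nim).

9


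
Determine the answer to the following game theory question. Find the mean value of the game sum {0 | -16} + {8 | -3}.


G1 = {0 | -16}, G2 = {8 | -3}
Each is a switch {a | b} with numbers a > b; its mean value is (a + b)/2, and mean value is additive over game sums: m(G1 + G2) = m(G1) + m(G2).
Mean of G1 = (0 + (-16))/2 = -16/2 = -8
Mean of G2 = (8 + (-3))/2 = 5/2 = 5/2
Mean of G1 + G2 = -8 + 5/2 = -11/2

-11/2


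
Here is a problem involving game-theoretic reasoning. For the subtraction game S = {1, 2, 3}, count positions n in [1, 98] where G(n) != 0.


Subtraction set S = {1, 2, 3}, so G(n) = n mod 4.
G(n) = 0 when n is a multiple of 4.
Multiples of 4 in [1, 98]: 24
N-positions (nonzero Grundy) = 98 - 24 = 74

74


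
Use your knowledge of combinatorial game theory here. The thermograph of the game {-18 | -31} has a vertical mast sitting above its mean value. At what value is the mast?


Game = {-18 | -31}, a switch {a | b} with numbers a > b.
Its thermograph has left wall a - t and right wall b + t, which meet at t = (a - b)/2, where both equal (a + b)/2. So the mast (mean value) is at (a + b)/2.
Mean = (-18 + (-31))/2 = -49/2 = -49/2

-49/2


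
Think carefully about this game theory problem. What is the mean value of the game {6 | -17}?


Game = {6 | -17}, a switch {a | b} with numbers a > b.
Its thermograph has left wall a - t and right wall b + t, which meet at t = (a - b)/2, where both equal (a + b)/2. So the mast (mean value) is at (a + b)/2.
Mean = (6 + (-17))/2 = -11/2 = -11/2

-11/2


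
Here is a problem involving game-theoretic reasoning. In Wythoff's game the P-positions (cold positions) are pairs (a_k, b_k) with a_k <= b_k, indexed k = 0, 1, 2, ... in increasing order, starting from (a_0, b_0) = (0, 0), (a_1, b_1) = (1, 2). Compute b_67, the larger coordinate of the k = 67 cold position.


By Wythoff's theorem, a_k = floor(k * phi) and b_k = floor(k * phi^2) = a_k + k, where phi = (1 + sqrt(5))/2 is the golden ratio.
phi = (1 + sqrt(5))/2 = 1.618034
phi^2 = phi + 1 = 2.618034
k = 67
k * phi^2 = 67 * 2.618034 = 175.408277
b_67 = floor(k * phi^2) = 175 (check: a_67 + k = 108 + 67 = 175)

175


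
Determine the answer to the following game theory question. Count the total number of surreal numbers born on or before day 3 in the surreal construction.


Day 0: {|} = 0 is born. Count = 1.
Day n: the number of surreal numbers born by day n is 2^(n+1) - 1.
By day 0: 2^1 - 1 = 1
By day 1: 2^2 - 1 = 3
By day 2: 2^3 - 1 = 7
By day 3: 2^4 - 1 = 15
By day 3: 15 surreal numbers.

15


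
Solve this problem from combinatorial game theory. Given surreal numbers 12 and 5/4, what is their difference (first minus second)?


x = 12, y = 5/4
Converting to common denominator: 4
x = 48/4, y = 5/4
x - y = 12 - 5/4 = 43/4

43/4


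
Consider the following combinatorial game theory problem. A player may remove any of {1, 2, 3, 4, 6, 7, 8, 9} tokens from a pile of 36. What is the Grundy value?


The subtraction set is S = {1, 2, 3, 4, 6, 7, 8, 9}.
G(k) = mex{ G(k - s) : s in S, s <= k }. We compute iteratively: G(0) = 0.
G(1) = mex({0}) = 1
G(2) = mex({0, 1}) = 2
G(3) = mex({0, 1, 2}) = 3
G(4) = mex({0, 1, 2, 3}) = 4
G(5) = mex({1, 2, 3, 4}) = 0
G(6) = mex({0, 2, 3, 4}) = 1
G(7) = mex({0, 1, 3, 4}) = 2
G(8) = mex({0, 1, 2, 4}) = 3
G(9) = mex({0, 1, 2, 3}) = 4
G(10) = mex({1, 2, 3, 4}) = 0
G(11) = mex({0, 2, 3, 4}) = 1
G(12) = mex({0, 1, 3, 4}) = 2
G(13) = mex({0, 1, 2, 4}) = 3
Observe that G(5)..G(13) = 0, 1, 2, 3, 4, 0, 1, 2, 3 repeats G(0)..G(8) = 0, 1, 2, 3, 4, 0, 1, 2, 3.
For k >= max(S) = 9, G(k) is determined by the previous 9 values G(k-9)..G(k-1); a window of 9 consecutive values has recurred shifted by 5, so by induction G(k + 5) = G(k) for all k >= 0: the sequence is periodic from the start with period 5.
One period: G(0..4) = 0, 1, 2, 3, 4.
36 mod 5 = 1, so G(36) = G(1) = 1.

1


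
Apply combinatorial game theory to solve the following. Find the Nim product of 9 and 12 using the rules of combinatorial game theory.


Nim multiplication is bilinear over XOR: (u XOR v) * w = (u*w) XOR (v*w).
So we split each operand into its bit components and XOR the pairwise Nim products.
9 = 1 + 8 (as XOR of powers of 2).
12 = 4 + 8 (as XOR of powers of 2).
Using the standard Nim-product table on single bits:
  2*2 = 3,   2*4 = 8,   2*8 = 12,
  4*4 = 6,   4*8 = 11,  8*8 = 13,
and  1*x = x (identity), k*l = l*k (commutative).
Pairwise Nim products:
  1 * 4 = 4
  1 * 8 = 8
  8 * 4 = 11
  8 * 8 = 13
XOR them: 4 XOR 8 XOR 11 XOR 13 = 10.
Result: 9 * 12 = 10 (in Nim).

10


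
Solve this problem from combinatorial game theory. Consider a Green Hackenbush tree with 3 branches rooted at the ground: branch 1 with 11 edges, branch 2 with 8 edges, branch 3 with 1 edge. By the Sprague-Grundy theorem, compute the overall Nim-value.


The tree has 3 branches from the ground vertex.
In Green Hackenbush, the Nim-value of a simple path of length k is k.
Branch 1: length 11, Nim-value = 11
Branch 2: length 8, Nim-value = 8
Branch 3: length 1, Nim-value = 1
Total Nim-value = XOR of all branch values:
0 XOR 11 = 11
11 XOR 8 = 3
3 XOR 1 = 2
Nim-value of the tree = 2

2


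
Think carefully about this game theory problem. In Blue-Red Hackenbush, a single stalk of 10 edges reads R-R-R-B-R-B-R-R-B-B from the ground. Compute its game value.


Edges (from ground): R-R-R-B-R-B-R-R-B-B
By Berlekamp's sign-expansion rule, a Blue-Red Hackenbush stalk has the value of the surreal number whose sign sequence is the edge sequence with B -> + and R -> -.
Sign sequence: ---+-+--++
Trace the sign expansion in the surreal number tree, starting from 0:
Edge 1: R (sign -) -> bounds (-inf, 0), value = -1
Edge 2: R (sign -) -> bounds (-inf, -1), value = -2
Edge 3: R (sign -) -> bounds (-inf, -2), value = -3
Edge 4: B (sign +) -> bounds (-3, -2), value = -5/2
Edge 5: R (sign -) -> bounds (-3, -5/2), value = -11/4
Edge 6: B (sign +) -> bounds (-11/4, -5/2), value = -21/8
Edge 7: R (sign -) -> bounds (-11/4, -21/8), value = -43/16
Edge 8: R (sign -) -> bounds (-11/4, -43/16), value = -87/32
Edge 9: B (sign +) -> bounds (-87/32, -43/16), value = -173/64
Edge 10: B (sign +) -> bounds (-173/64, -43/16), value = -345/128
Game value = -345/128

-345/128


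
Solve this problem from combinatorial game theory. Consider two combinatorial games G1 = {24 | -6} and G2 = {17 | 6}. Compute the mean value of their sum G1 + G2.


G1 = {24 | -6}, G2 = {17 | 6}
Each is a switch {a | b} with numbers a > b; its mean value is (a + b)/2, and mean value is additive over game sums: m(G1 + G2) = m(G1) + m(G2).
Mean of G1 = (24 + (-6))/2 = 18/2 = 9
Mean of G2 = (17 + (6))/2 = 23/2 = 23/2
Mean of G1 + G2 = 9 + 23/2 = 41/2

41/2


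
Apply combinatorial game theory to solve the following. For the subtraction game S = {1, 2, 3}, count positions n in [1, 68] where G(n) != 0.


Subtraction set S = {1, 2, 3}, so G(n) = n mod 4.
G(n) = 0 when n is a multiple of 4.
Multiples of 4 in [1, 68]: 17
N-positions (nonzero Grundy) = 68 - 17 = 51

51


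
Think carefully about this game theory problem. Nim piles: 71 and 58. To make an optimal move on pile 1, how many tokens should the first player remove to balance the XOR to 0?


Piles: 71 and 58
Current XOR: 71 XOR 58 = 125 (non-zero, so this is an N-position).
To make the XOR zero, we need to find a move that balances the piles.
For pile 1 (size 71): target = 71 XOR 125 = 58
We reduce pile 1 from 71 to 58.
Tokens removed: 71 - 58 = 13
Verification: 58 XOR 58 = 0

13


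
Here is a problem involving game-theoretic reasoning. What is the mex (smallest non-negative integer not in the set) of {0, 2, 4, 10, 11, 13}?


Set = {0, 2, 4, 10, 11, 13}
0 is in the set.
1 is NOT in the set. This is the mex.
mex = 1

1


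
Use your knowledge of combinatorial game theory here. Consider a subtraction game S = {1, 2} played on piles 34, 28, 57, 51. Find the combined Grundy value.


Subtraction set: {1, 2}
For this subtraction set, G(n) = n mod 3 (period = max + 1 = 3).
Pile 1 (size 34): G(34) = 34 mod 3 = 1
Pile 2 (size 28): G(28) = 28 mod 3 = 1
Pile 3 (size 57): G(57) = 57 mod 3 = 0
Pile 4 (size 51): G(51) = 51 mod 3 = 0
Total Grundy value = XOR of all: 1 XOR 1 XOR 0 XOR 0 = 0

0


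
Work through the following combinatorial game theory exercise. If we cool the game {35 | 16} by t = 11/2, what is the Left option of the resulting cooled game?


Original game: {35 | 16} (a switch {a | b} with a > b).
Cooling by t (for t below the temperature (a - b)/2 = 19/2) taxes each move by t: {a | b} cooled by t is {a - t | b + t}.
Cooling amount: t = 11/2
Cooled Left option: 35 - 11/2 = 59/2
Cooled Right option: 16 + 11/2 = 43/2
Cooled game: {59/2 | 43/2}
Left option = 59/2

59/2


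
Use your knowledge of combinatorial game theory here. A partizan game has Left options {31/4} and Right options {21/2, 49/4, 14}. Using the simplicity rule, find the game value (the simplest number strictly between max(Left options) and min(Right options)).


Left options: {31/4}, max = 31/4
Right options: {21/2, 49/4, 14}, min = 21/2
All options are numbers and max(Left) < min(Right), so by the simplicity theorem the value is the simplest (earliest-born) number strictly between 31/4 and 21/2.
Integers 8 through 10 all lie strictly between 31/4 and 21/2.
Among integers, the simplest (lowest birthday = smallest |n|; 0 is born on day 0, +-n on day n) is 8.
No non-integer in the interval can be simpler: if x is a non-integer in the interval, then floor(x) or ceil(x) also lies in the interval (the interval contains an integer), and both are proper prefixes of x's sign expansion, i.e. born earlier. So the game value is 8.
Game value = 8

8


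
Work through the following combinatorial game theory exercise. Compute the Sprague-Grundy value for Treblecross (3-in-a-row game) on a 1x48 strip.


Treblecross: place X on empty cells; 3-in-a-row wins.
Playing within two cells of an existing X lets the opponent win at once, so sensible play treats the cells i-2..i+2 around each X as dead. The player left with no safe cell loses, so this is a normal-play take-away game on strips of safe cells.
Placing X at cell i (0-indexed) of a strip of k safe cells leaves independent strips of sizes max(0, i-2) and max(0, k-i-3). Hence G(k) = mex{ G(max(0,i-2)) XOR G(max(0,k-i-3)) : 0 <= i < k }, with G(0) = 0.
G(1): splits (0,0):0^0=0 -> mex({0}) = 1
G(2): splits (0,0):0^0=0 -> mex({0}) = 1
G(3): splits (0,0):0^0=0 -> mex({0}) = 1
G(4): splits (0,1):0^1=1 (0,0):0^0=0 -> mex({0, 1}) = 2
G(5): splits (0,2):0^1=1 (0,1):0^1=1 (0,0):0^0=0 -> mex({0, 1}) = 2
G(6) = mex({1}) = 0
G(7) = mex({0, 1, 2}) = 3
G(8) = mex({0, 1, 2}) = 3
G(9) = mex({0, 2}) = 1
G(10) = mex({0, 2, 3}) = 1
G(11) = mex({0, 3}) = 1
G(12) = mex({1, 3}) = 0
G(13) = mex({0, 1, 2, 3}) = 4
G(14) = mex({0, 1, 2}) = 3
G(15) = mex({0, 1, 2}) = 3
G(16) = mex({0, 1, 2, 4}) = 3
G(17) = mex({0, 1, 3, 4}) = 2
G(18) = mex({0, 1, 3, 4}) = 2
G(19) = mex({0, 1, 3, 5}) = 2
G(20) = mex({0, 1, 2, 3, 5}) = 4
G(21) = mex({0, 1, 2, 3, 5}) = 4
G(22) = mex({1, 2, 6}) = 0
G(23) = mex({0, 1, 2, 3, 4, 6}) = 5
G(24) = mex({0, 1, 2, 3, 4}) = 5
G(25) = mex({0, 1, 3, 4, 7}) = 2
G(26) = mex({0, 1, 3, 4, 5, 7}) = 2
G(27) = mex({0, 1, 3, 5}) = 2
G(28) = mex({0, 1, 2, 5}) = 3
G(29) = mex({0, 1, 2, 4, 5, 6}) = 3
G(30) = mex({1, 2, 4, 6}) = 0
G(31) = mex({0, 1, 2, 3, 4, 6}) = 5
G(32) = mex({1, 2, 3, 4, 7}) = 0
G(33) = mex({0, 3, 7}) = 1
G(34) = mex({0, 2, 3, 5, 7}) = 1
G(35) = mex({0, 2, 3, 5, 6}) = 1
G(36) = mex({0, 1, 2, 5, 6}) = 3
G(37) = mex({0, 1, 2, 4, 5, 6}) = 3
G(38) = mex({0, 1, 2, 4}) = 3
G(39) = mex({0, 1, 2, 3, 4, 7}) = 5
G(40) = mex({0, 1, 2, 3, 4, 5, 7}) = 6
G(41) = mex({0, 1, 2, 3, 5, 7}) = 4
G(42) = mex({0, 1, 2, 3, 5, 6, 7}) = 4
G(43) = mex({0, 2, 3, 5, 6}) = 1
G(44) = mex({1, 2, 3, 4, 5, 6}) = 0
G(45) = mex({0, 1, 2, 3, 4, 6, 7}) = 5
G(46) = mex({0, 1, 2, 3, 4, 7}) = 5
G(47) = mex({0, 1, 2, 3, 4, 5, 7}) = 6
G(48) = mex({0, 1, 2, 3, 4, 5, 7}) = 6
Therefore G(48) = 6.

6


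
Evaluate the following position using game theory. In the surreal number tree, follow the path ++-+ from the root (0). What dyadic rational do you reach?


Sign expansion: ++-+
Rule: track bounds (lo, hi), initially (-inf, +inf). On '+', the current value becomes lo and we move to the simplest number in (value, hi): value + 1 if hi = +inf, otherwise the midpoint (value + hi)/2. On '-', the current value becomes hi and we move to value - 1 if lo = -inf, otherwise the midpoint (lo + value)/2.
Start at 0.
Step 1: sign = +, move right. Bounds: (0, +inf). Value = 1
Step 2: sign = +, move right. Bounds: (1, +inf). Value = 2
Step 3: sign = -, move left. Bounds: (1, 2). Value = 3/2
Step 4: sign = +, move right. Bounds: (3/2, 2). Value = 7/4
The surreal number with sign expansion ++-+ is 7/4.

7/4


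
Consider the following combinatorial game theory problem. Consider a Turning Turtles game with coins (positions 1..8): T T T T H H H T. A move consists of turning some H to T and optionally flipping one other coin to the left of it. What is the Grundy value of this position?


Coins: T T T T H H H T
Key fact: a single head at position k behaves exactly like a Nim heap of size k (turning it to T and optionally flipping a coin at j < k corresponds to moving the heap from k to j, or to 0), and heads combine as a disjunctive sum (two heads at the same place would cancel, matching j XOR j = 0). So the Nim-value is the XOR of the 1-indexed positions of the heads.
Face-up positions (1-indexed): [5, 6, 7]
XOR 0 with 5: 0 XOR 5 = 5
XOR 5 with 6: 5 XOR 6 = 3
XOR 3 with 7: 3 XOR 7 = 4
Nim-value = 4

4


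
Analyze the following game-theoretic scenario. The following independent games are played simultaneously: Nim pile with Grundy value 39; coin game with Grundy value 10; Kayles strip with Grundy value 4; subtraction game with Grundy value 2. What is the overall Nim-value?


By the Sprague-Grundy theorem, the Grundy value of a sum of games is the XOR of individual Grundy values.
Nim pile: Grundy value = 39. Running XOR: 0 XOR 39 = 39
coin game: Grundy value = 10. Running XOR: 39 XOR 10 = 45
Kayles strip: Grundy value = 4. Running XOR: 45 XOR 4 = 41
subtraction game: Grundy value = 2. Running XOR: 41 XOR 2 = 43
The combined Grundy value is 43.

43


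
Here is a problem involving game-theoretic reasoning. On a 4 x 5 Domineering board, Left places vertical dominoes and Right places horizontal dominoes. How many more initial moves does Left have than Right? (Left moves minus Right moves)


Board is 4 x 5 (rows x cols).
Left (vertical) placements: (rows-1) * cols = 3 * 5 = 15
Right (horizontal) placements: rows * (cols-1) = 4 * 4 = 16
Advantage = Left - Right = 15 - 16 = -1

-1


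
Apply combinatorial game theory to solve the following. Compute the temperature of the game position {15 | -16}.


The game is {15 | -16}, a switch {a | b} with numbers a > b.
Cooling {a | b} by t gives {a - t | b + t}, which stops being hot when a - t = b + t, i.e. at t = (a - b)/2. So the temperature of a switch is (a - b)/2.
Temperature = (Left option - Right option) / 2
= (15 - (-16)) / 2
= 31 / 2
= 31/2

31/2


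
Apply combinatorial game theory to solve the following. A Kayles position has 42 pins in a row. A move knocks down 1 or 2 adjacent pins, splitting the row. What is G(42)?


Kayles: a move removes 1 or 2 adjacent pins from a contiguous row.
Removing pins from a row of k leaves two independent rows (a, b) with a + b = k - 1 (one pin) or a + b = k - 2 (two pins); an end removal gives a = 0.
By Sprague-Grundy, G(k) = mex{ G(a) XOR G(b) } over all these splits. G(0) = 0.
G(1): splits (0,0):0^0=0 -> mex({0}) = 1
G(2): splits (0,1):0^1=1 (0,0):0^0=0 -> mex({0, 1}) = 2
G(3): splits (0,2):0^2=2 (1,1):1^1=0 (0,1):0^1=1 -> mex({0, 1, 2}) = 3
G(4): splits (0,3):0^3=3 (1,2):1^2=3 (0,2):0^2=2 (1,1):1^1=0 -> mex({0, 2, 3}) = 1
G(5): splits (0,4):0^1=1 (1,3):1^3=2 (2,2):2^2=0 (0,3):0^3=3 (1,2):1^2=3 -> mex({0, 1, 2, 3}) = 4
G(6) = mex({0, 1, 2, 4}) = 3
G(7) = mex({0, 1, 3, 4, 5}) = 2
G(8) = mex({0, 2, 3, 5, 6}) = 1
G(9) = mex({0, 1, 2, 3, 6, 7}) = 4
G(10) = mex({0, 1, 3, 4, 5, 7}) = 2
G(11) = mex({0, 1, 2, 3, 4, 5}) = 6
G(12) = mex({0, 1, 2, 3, 5, 6, 7}) = 4
G(13) = mex({0, 2, 3, 4, 6, 7}) = 1
G(14) = mex({0, 1, 4, 5, 6, 7}) = 2
G(15) = mex({0, 1, 2, 3, 4, 5, 6}) = 7
G(16) = mex({0, 2, 3, 5, 6, 7}) = 1
G(17) = mex({0, 1, 2, 3, 5, 6, 7}) = 4
G(18) = mex({0, 1, 2, 4, 5, 6}) = 3
G(19) = mex({0, 1, 3, 4, 5, 7}) = 2
G(20) = mex({0, 2, 3, 4, 5, 6, 7}) = 1
G(21) = mex({0, 1, 2, 3, 5, 6, 7}) = 4
G(22) = mex({0, 1, 2, 3, 4, 5, 7}) = 6
G(23) = mex({0, 1, 2, 3, 4, 5, 6}) = 7
G(24) = mex({0, 1, 2, 3, 5, 6, 7}) = 4
G(25) = mex({0, 2, 3, 4, 6, 7}) = 1
G(26) = mex({0, 1, 3, 4, 5, 6, 7}) = 2
G(27) = mex({0, 1, 2, 3, 4, 5, 6, 7}) = 8
G(28) = mex({0, 1, 2, 3, 4, 6, 7, 8}) = 5
G(29) = mex({0, 1, 2, 3, 5, 6, 7, 8, 9}) = 4
G(30) = mex({0, 1, 2, 3, 4, 5, 6, 9, 10}) = 7
G(31) = mex({0, 1, 3, 4, 5, 7, 10, 11}) = 2
G(32) = mex({0, 2, 3, 4, 5, 6, 7, 9, 11}) = 1
G(33) = mex({0, 1, 2, 3, 4, 5, 6, 7, 9, 12}) = 8
G(34) = mex({0, 1, 2, 3, 4, 5, 7, 8, 11, 12}) = 6
G(35) = mex({0, 1, 2, 3, 4, 5, 6, 8, 9, 10, 11}) = 7
G(36) = mex({0, 1, 2, 3, 5, 6, 7, 9, 10}) = 4
G(37) = mex({0, 2, 3, 4, 6, 7, 9, 10, 11, 12}) = 1
G(38) = mex({0, 1, 3, 4, 5, 6, 7, 9, 10, 11, 12}) = 2
G(39) = mex({0, 1, 2, 4, 5, 6, 7, 9, 10, 12, 14}) = 3
G(40) = mex({0, 2, 3, 4, 6, 7, 11, 12, 14}) = 1
G(41) = mex({0, 1, 2, 3, 5, 6, 7, 9, 10, 11, 12}) = 4
G(42) = mex({0, 1, 2, 3, 4, 5, 6, 9, 10}) = 7
Therefore G(42) = 7.

7


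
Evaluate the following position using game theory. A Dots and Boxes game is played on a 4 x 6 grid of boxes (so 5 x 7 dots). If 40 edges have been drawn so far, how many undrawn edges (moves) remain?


Grid: 4 x 6 boxes, i.e. 5 rows and 7 columns of dots.
Horizontal edges: (rows + 1) * cols = 5 * 6 = 30
Vertical edges: rows * (cols + 1) = 4 * 7 = 28
Total edges: 30 + 28 = 58
Edges drawn: 40
Remaining: 58 - 40 = 18

18


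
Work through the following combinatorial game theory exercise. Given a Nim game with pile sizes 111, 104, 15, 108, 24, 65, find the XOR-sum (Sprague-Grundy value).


We need the XOR (exclusive or) of all pile sizes.
After XOR-ing pile 1 (size 111): 0 XOR 111 = 111
After XOR-ing pile 2 (size 104): 111 XOR 104 = 7
After XOR-ing pile 3 (size 15): 7 XOR 15 = 8
After XOR-ing pile 4 (size 108): 8 XOR 108 = 100
After XOR-ing pile 5 (size 24): 100 XOR 24 = 124
After XOR-ing pile 6 (size 65): 124 XOR 65 = 61
The Nim-value of this position is 61.

61


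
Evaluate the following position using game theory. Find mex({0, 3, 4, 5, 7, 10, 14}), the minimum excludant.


Set = {0, 3, 4, 5, 7, 10, 14}
0 is in the set.
1 is NOT in the set. This is the mex.
mex = 1

1


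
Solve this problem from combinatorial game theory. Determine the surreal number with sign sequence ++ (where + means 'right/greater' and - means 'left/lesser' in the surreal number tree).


Sign expansion: ++
Rule: track bounds (lo, hi), initially (-inf, +inf). On '+', the current value becomes lo and we move to the simplest number in (value, hi): value + 1 if hi = +inf, otherwise the midpoint (value + hi)/2. On '-', the current value becomes hi and we move to value - 1 if lo = -inf, otherwise the midpoint (lo + value)/2.
Start at 0.
Step 1: sign = +, move right. Bounds: (0, +inf). Value = 1
Step 2: sign = +, move right. Bounds: (1, +inf). Value = 2
The surreal number with sign expansion ++ is 2.

2


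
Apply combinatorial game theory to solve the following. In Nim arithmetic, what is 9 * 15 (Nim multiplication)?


Nim multiplication is bilinear over XOR: (u XOR v) * w = (u*w) XOR (v*w).
So we split each operand into its bit components and XOR the pairwise Nim products.
9 = 1 + 8 (as XOR of powers of 2).
15 = 1 + 2 + 4 + 8 (as XOR of powers of 2).
Using the standard Nim-product table on single bits:
  2*2 = 3,   2*4 = 8,   2*8 = 12,
  4*4 = 6,   4*8 = 11,  8*8 = 13,
and  1*x = x (identity), k*l = l*k (commutative).
Pairwise Nim products:
  1 * 1 = 1
  1 * 2 = 2
  1 * 4 = 4
  1 * 8 = 8
  8 * 1 = 8
  8 * 2 = 12
  8 * 4 = 11
  8 * 8 = 13
XOR them: 1 XOR 2 XOR 4 XOR 8 XOR 8 XOR 12 XOR 11 XOR 13 = 13.
Result: 9 * 15 = 13 (in Nim).

13


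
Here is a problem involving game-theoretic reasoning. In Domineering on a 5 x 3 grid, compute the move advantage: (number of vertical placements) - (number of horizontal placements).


Board is 5 x 3 (rows x cols).
Left (vertical) placements: (rows-1) * cols = 4 * 3 = 12
Right (horizontal) placements: rows * (cols-1) = 5 * 2 = 10
Advantage = Left - Right = 12 - 10 = 2

2


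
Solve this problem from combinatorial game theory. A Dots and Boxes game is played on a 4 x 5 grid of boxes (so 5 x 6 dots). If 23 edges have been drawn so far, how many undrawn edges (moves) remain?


Grid: 4 x 5 boxes, i.e. 5 rows and 6 columns of dots.
Horizontal edges: (rows + 1) * cols = 5 * 5 = 25
Vertical edges: rows * (cols + 1) = 4 * 6 = 24
Total edges: 25 + 24 = 49
Edges drawn: 23
Remaining: 49 - 23 = 26

26


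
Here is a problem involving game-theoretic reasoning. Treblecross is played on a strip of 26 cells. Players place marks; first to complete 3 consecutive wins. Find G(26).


Treblecross: place X on empty cells; 3-in-a-row wins.
Playing within two cells of an existing X lets the opponent win at once, so sensible play treats the cells i-2..i+2 around each X as dead. The player left with no safe cell loses, so this is a normal-play take-away game on strips of safe cells.
Placing X at cell i (0-indexed) of a strip of k safe cells leaves independent strips of sizes max(0, i-2) and max(0, k-i-3). Hence G(k) = mex{ G(max(0,i-2)) XOR G(max(0,k-i-3)) : 0 <= i < k }, with G(0) = 0.
G(1): splits (0,0):0^0=0 -> mex({0}) = 1
G(2): splits (0,0):0^0=0 -> mex({0}) = 1
G(3): splits (0,0):0^0=0 -> mex({0}) = 1
G(4): splits (0,1):0^1=1 (0,0):0^0=0 -> mex({0, 1}) = 2
G(5): splits (0,2):0^1=1 (0,1):0^1=1 (0,0):0^0=0 -> mex({0, 1}) = 2
G(6) = mex({1}) = 0
G(7) = mex({0, 1, 2}) = 3
G(8) = mex({0, 1, 2}) = 3
G(9) = mex({0, 2}) = 1
G(10) = mex({0, 2, 3}) = 1
G(11) = mex({0, 3}) = 1
G(12) = mex({1, 3}) = 0
G(13) = mex({0, 1, 2, 3}) = 4
G(14) = mex({0, 1, 2}) = 3
G(15) = mex({0, 1, 2}) = 3
G(16) = mex({0, 1, 2, 4}) = 3
G(17) = mex({0, 1, 3, 4}) = 2
G(18) = mex({0, 1, 3, 4}) = 2
G(19) = mex({0, 1, 3, 5}) = 2
G(20) = mex({0, 1, 2, 3, 5}) = 4
G(21) = mex({0, 1, 2, 3, 5}) = 4
G(22) = mex({1, 2, 6}) = 0
G(23) = mex({0, 1, 2, 3, 4, 6}) = 5
G(24) = mex({0, 1, 2, 3, 4}) = 5
G(25) = mex({0, 1, 3, 4, 7}) = 2
G(26) = mex({0, 1, 3, 4, 5, 7}) = 2
Therefore G(26) = 2.

2


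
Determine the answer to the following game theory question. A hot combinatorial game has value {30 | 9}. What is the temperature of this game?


The game is {30 | 9}, a switch {a | b} with numbers a > b.
Cooling {a | b} by t gives {a - t | b + t}, which stops being hot when a - t = b + t, i.e. at t = (a - b)/2. So the temperature of a switch is (a - b)/2.
Temperature = (Left option - Right option) / 2
= (30 - (9)) / 2
= 21 / 2
= 21/2

21/2


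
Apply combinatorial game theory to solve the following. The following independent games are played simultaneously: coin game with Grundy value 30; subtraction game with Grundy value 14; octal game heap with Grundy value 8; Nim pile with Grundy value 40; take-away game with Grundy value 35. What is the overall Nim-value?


By the Sprague-Grundy theorem, the Grundy value of a sum of games is the XOR of individual Grundy values.
coin game: Grundy value = 30. Running XOR: 0 XOR 30 = 30
subtraction game: Grundy value = 14. Running XOR: 30 XOR 14 = 16
octal game heap: Grundy value = 8. Running XOR: 16 XOR 8 = 24
Nim pile: Grundy value = 40. Running XOR: 24 XOR 40 = 48
take-away game: Grundy value = 35. Running XOR: 48 XOR 35 = 19
The combined Grundy value is 19.

19


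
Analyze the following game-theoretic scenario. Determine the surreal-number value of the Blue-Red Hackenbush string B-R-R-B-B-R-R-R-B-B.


Edges (from ground): B-R-R-B-B-R-R-R-B-B
By Berlekamp's sign-expansion rule, a Blue-Red Hackenbush stalk has the value of the surreal number whose sign sequence is the edge sequence with B -> + and R -> -.
Sign sequence: +--++---++
Trace the sign expansion in the surreal number tree, starting from 0:
Edge 1: B (sign +) -> bounds (0, +inf), value = 1
Edge 2: R (sign -) -> bounds (0, 1), value = 1/2
Edge 3: R (sign -) -> bounds (0, 1/2), value = 1/4
Edge 4: B (sign +) -> bounds (1/4, 1/2), value = 3/8
Edge 5: B (sign +) -> bounds (3/8, 1/2), value = 7/16
Edge 6: R (sign -) -> bounds (3/8, 7/16), value = 13/32
Edge 7: R (sign -) -> bounds (3/8, 13/32), value = 25/64
Edge 8: R (sign -) -> bounds (3/8, 25/64), value = 49/128
Edge 9: B (sign +) -> bounds (49/128, 25/64), value = 99/256
Edge 10: B (sign +) -> bounds (99/256, 25/64), value = 199/512
Game value = 199/512

199/512


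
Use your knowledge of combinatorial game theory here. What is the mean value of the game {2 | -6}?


Game = {2 | -6}, a switch {a | b} with numbers a > b.
Its thermograph has left wall a - t and right wall b + t, which meet at t = (a - b)/2, where both equal (a + b)/2. So the mast (mean value) is at (a + b)/2.
Mean = (2 + (-6))/2 = -4/2 = -2

-2


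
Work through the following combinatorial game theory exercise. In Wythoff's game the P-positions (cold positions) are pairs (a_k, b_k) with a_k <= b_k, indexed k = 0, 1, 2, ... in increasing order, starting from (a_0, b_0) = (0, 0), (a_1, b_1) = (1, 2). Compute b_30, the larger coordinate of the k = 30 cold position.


By Wythoff's theorem, a_k = floor(k * phi) and b_k = floor(k * phi^2) = a_k + k, where phi = (1 + sqrt(5))/2 is the golden ratio.
phi = (1 + sqrt(5))/2 = 1.618034
phi^2 = phi + 1 = 2.618034
k = 30
k * phi^2 = 30 * 2.618034 = 78.541020
b_30 = floor(k * phi^2) = 78 (check: a_30 + k = 48 + 30 = 78)

78


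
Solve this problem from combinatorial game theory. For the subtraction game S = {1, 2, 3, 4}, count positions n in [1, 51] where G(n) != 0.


Subtraction set S = {1, 2, 3, 4}, so G(n) = n mod 5.
G(n) = 0 when n is a multiple of 5.
Multiples of 5 in [1, 51]: 10
N-positions (nonzero Grundy) = 51 - 10 = 41

41


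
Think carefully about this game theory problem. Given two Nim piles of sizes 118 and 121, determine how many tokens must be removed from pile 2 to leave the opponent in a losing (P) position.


Piles: 118 and 121
Current XOR: 118 XOR 121 = 15 (non-zero, so this is an N-position).
To make the XOR zero, we need to find a move that balances the piles.
For pile 2 (size 121): target = 121 XOR 15 = 118
We reduce pile 2 from 121 to 118.
Tokens removed: 121 - 118 = 3
Verification: 118 XOR 118 = 0

3


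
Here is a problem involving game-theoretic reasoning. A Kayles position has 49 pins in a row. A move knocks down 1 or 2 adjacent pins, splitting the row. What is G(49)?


Kayles: a move removes 1 or 2 adjacent pins from a contiguous row.
Removing pins from a row of k leaves two independent rows (a, b) with a + b = k - 1 (one pin) or a + b = k - 2 (two pins); an end removal gives a = 0.
By Sprague-Grundy, G(k) = mex{ G(a) XOR G(b) } over all these splits. G(0) = 0.
G(1): splits (0,0):0^0=0 -> mex({0}) = 1
G(2): splits (0,1):0^1=1 (0,0):0^0=0 -> mex({0, 1}) = 2
G(3): splits (0,2):0^2=2 (1,1):1^1=0 (0,1):0^1=1 -> mex({0, 1, 2}) = 3
G(4): splits (0,3):0^3=3 (1,2):1^2=3 (0,2):0^2=2 (1,1):1^1=0 -> mex({0, 2, 3}) = 1
G(5): splits (0,4):0^1=1 (1,3):1^3=2 (2,2):2^2=0 (0,3):0^3=3 (1,2):1^2=3 -> mex({0, 1, 2, 3}) = 4
G(6) = mex({0, 1, 2, 4}) = 3
G(7) = mex({0, 1, 3, 4, 5}) = 2
G(8) = mex({0, 2, 3, 5, 6}) = 1
G(9) = mex({0, 1, 2, 3, 6, 7}) = 4
G(10) = mex({0, 1, 3, 4, 5, 7}) = 2
G(11) = mex({0, 1, 2, 3, 4, 5}) = 6
G(12) = mex({0, 1, 2, 3, 5, 6, 7}) = 4
G(13) = mex({0, 2, 3, 4, 6, 7}) = 1
G(14) = mex({0, 1, 4, 5, 6, 7}) = 2
G(15) = mex({0, 1, 2, 3, 4, 5, 6}) = 7
G(16) = mex({0, 2, 3, 5, 6, 7}) = 1
G(17) = mex({0, 1, 2, 3, 5, 6, 7}) = 4
G(18) = mex({0, 1, 2, 4, 5, 6}) = 3
G(19) = mex({0, 1, 3, 4, 5, 7}) = 2
G(20) = mex({0, 2, 3, 4, 5, 6, 7}) = 1
G(21) = mex({0, 1, 2, 3, 5, 6, 7}) = 4
G(22) = mex({0, 1, 2, 3, 4, 5, 7}) = 6
G(23) = mex({0, 1, 2, 3, 4, 5, 6}) = 7
G(24) = mex({0, 1, 2, 3, 5, 6, 7}) = 4
G(25) = mex({0, 2, 3, 4, 6, 7}) = 1
G(26) = mex({0, 1, 3, 4, 5, 6, 7}) = 2
G(27) = mex({0, 1, 2, 3, 4, 5, 6, 7}) = 8
G(28) = mex({0, 1, 2, 3, 4, 6, 7, 8}) = 5
G(29) = mex({0, 1, 2, 3, 5, 6, 7, 8, 9}) = 4
G(30) = mex({0, 1, 2, 3, 4, 5, 6, 9, 10}) = 7
G(31) = mex({0, 1, 3, 4, 5, 7, 10, 11}) = 2
G(32) = mex({0, 2, 3, 4, 5, 6, 7, 9, 11}) = 1
G(33) = mex({0, 1, 2, 3, 4, 5, 6, 7, 9, 12}) = 8
G(34) = mex({0, 1, 2, 3, 4, 5, 7, 8, 11, 12}) = 6
G(35) = mex({0, 1, 2, 3, 4, 5, 6, 8, 9, 10, 11}) = 7
G(36) = mex({0, 1, 2, 3, 5, 6, 7, 9, 10}) = 4
G(37) = mex({0, 2, 3, 4, 6, 7, 9, 10, 11, 12}) = 1
G(38) = mex({0, 1, 3, 4, 5, 6, 7, 9, 10, 11, 12}) = 2
G(39) = mex({0, 1, 2, 4, 5, 6, 7, 9, 10, 12, 14}) = 3
G(40) = mex({0, 2, 3, 4, 6, 7, 11, 12, 14}) = 1
G(41) = mex({0, 1, 2, 3, 5, 6, 7, 9, 10, 11, 12}) = 4
G(42) = mex({0, 1, 2, 3, 4, 5, 6, 9, 10}) = 7
G(43) = mex({0, 1, 3, 4, 5, 7, 9, 10, 12, 15}) = 2
G(44) = mex({0, 2, 3, 4, 5, 6, 7, 9, 10, 12, 15}) = 1
G(45) = mex({0, 1, 2, 3, 4, 5, 6, 7, 9, 10, 12, 14}) = 8
G(46) = mex({0, 1, 3, 4, 5, 7, 8, 11, 12, 14}) = 2
G(47) = mex({0, 1, 2, 3, 4, 5, 6, 8, 9, 10, 11, 12}) = 7
G(48) = mex({0, 1, 2, 3, 5, 6, 7, 9, 10}) = 4
G(49) = mex({0, 2, 3, 4, 6, 7, 9, 10, 11, 12, 15}) = 1
Therefore G(49) = 1.

1


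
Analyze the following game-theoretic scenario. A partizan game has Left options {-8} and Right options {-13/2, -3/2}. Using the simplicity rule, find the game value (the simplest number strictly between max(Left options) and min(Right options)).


Left options: {-8}, max = -8
Right options: {-13/2, -3/2}, min = -13/2
All options are numbers and max(Left) < min(Right), so by the simplicity theorem the value is the simplest (earliest-born) number strictly between -8 and -13/2.
The only integer strictly between -8 and -13/2 is -7.
No non-integer in the interval can be simpler: if x is a non-integer in the interval, then floor(x) or ceil(x) also lies in the interval (the interval contains an integer), and both are proper prefixes of x's sign expansion, i.e. born earlier. So the game value is -7.
Game value = -7

-7


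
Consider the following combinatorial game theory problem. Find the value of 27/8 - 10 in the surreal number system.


x = 27/8, y = 10
Converting to common denominator: 8
x = 27/8, y = 80/8
x - y = 27/8 - 10 = -53/8

-53/8


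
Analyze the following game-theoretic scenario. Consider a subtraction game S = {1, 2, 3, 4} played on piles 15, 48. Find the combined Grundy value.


Subtraction set: {1, 2, 3, 4}
For this subtraction set, G(n) = n mod 5 (period = max + 1 = 5).
Pile 1 (size 15): G(15) = 15 mod 5 = 0
Pile 2 (size 48): G(48) = 48 mod 5 = 3
Total Grundy value = XOR of all: 0 XOR 3 = 3

3


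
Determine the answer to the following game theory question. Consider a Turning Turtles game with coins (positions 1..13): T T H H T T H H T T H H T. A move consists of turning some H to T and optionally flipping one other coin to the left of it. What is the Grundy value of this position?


Coins: T T H H T T H H T T H H T
Key fact: a single head at position k behaves exactly like a Nim heap of size k (turning it to T and optionally flipping a coin at j < k corresponds to moving the heap from k to j, or to 0), and heads combine as a disjunctive sum (two heads at the same place would cancel, matching j XOR j = 0). So the Nim-value is the XOR of the 1-indexed positions of the heads.
Face-up positions (1-indexed): [3, 4, 7, 8, 11, 12]
XOR 0 with 3: 0 XOR 3 = 3
XOR 3 with 4: 3 XOR 4 = 7
XOR 7 with 7: 7 XOR 7 = 0
XOR 0 with 8: 0 XOR 8 = 8
XOR 8 with 11: 8 XOR 11 = 3
XOR 3 with 12: 3 XOR 12 = 15
Nim-value = 15

15
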